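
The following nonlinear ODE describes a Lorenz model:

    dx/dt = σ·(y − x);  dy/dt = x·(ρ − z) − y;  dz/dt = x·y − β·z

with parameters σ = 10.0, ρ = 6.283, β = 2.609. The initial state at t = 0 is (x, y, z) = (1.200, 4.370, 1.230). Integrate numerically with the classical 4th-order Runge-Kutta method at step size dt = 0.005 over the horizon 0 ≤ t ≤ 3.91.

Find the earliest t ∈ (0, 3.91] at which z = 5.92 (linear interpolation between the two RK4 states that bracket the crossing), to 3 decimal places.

t=0.000: state=(1.200, 4.370, 1.230)
step 1 (dt=0.005): k1=(31.700, 1.694, 2.035), k2=(30.950, 2.083, 2.373), k3=(30.978, 2.072, 2.364), k4=(30.255, 2.450, 2.695); state += dt/6·(k1+2k2+2k3+k4)
t=0.005: state=(1.355, 4.380, 1.242)
t=0.010: state=(1.503, 4.394, 1.257)
t=0.015: state=(1.644, 4.412, 1.275)
continuing one RK4 step at a time; state shown every 40 steps (Δt=0.2):
t=0.200: state=(4.797, 5.959, 3.568)
t=0.310: state=(5.729, 6.191, 5.841)
next step: t=0.315: state=(5.751, 6.171, 5.942) — z has crossed 5.92
linear interpolation between t=0.310 (5.84111) and t=0.315 (5.94166) → t≈0.314

t = 0.314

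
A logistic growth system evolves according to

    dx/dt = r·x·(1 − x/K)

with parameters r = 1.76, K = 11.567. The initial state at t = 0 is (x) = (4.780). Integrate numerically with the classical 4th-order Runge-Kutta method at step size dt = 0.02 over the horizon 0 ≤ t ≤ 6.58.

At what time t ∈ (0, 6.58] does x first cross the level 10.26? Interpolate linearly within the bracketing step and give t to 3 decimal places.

t=0.000: state=(4.780)
step 1 (dt=0.02): k1=(4.936), k2=(4.951), k3=(4.951), k4=(4.965); state += dt/6·(k1+2k2+2k3+k4)
t=0.020: state=(4.879)
t=0.040: state=(4.979)
t=0.060: state=(5.079)
continuing one RK4 step at a time; state shown every 25 steps (Δt=0.5):
t=0.500: state=(7.280)
t=1.000: state=(9.296)
t=1.360: state=(10.240)
next step: t=1.380: state=(10.280) — x has crossed 10.26
linear interpolation between t=1.360 (10.23959) and t=1.380 (10.28039) → t≈1.370

t = 1.370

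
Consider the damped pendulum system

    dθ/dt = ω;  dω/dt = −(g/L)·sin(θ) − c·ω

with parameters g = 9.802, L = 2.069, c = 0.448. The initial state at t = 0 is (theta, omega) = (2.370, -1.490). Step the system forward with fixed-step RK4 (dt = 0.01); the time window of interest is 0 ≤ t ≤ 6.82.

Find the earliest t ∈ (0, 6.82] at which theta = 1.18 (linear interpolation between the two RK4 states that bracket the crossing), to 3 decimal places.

t=0.000: state=(2.370, -1.490)
step 1 (dt=0.01): k1=(-1.490, -2.636), k2=(-1.503, -2.655), k3=(-1.503, -2.655), k4=(-1.517, -2.675); state += dt/6·(k1+2k2+2k3+k4)
t=0.010: state=(2.355, -1.517)
t=0.020: state=(2.340, -1.543)
t=0.030: state=(2.324, -1.571)
continuing one RK4 step at a time; state shown every 25 steps (Δt=0.25):
t=0.250: state=(1.905, -2.262)
t=0.500: state=(1.231, -3.121)
t=0.510: state=(1.199, -3.152)
next step: t=0.520: state=(1.168, -3.181) — theta has crossed 1.18
linear interpolation between t=0.510 (1.19931) and t=0.520 (1.16765) → t≈0.516

t = 0.516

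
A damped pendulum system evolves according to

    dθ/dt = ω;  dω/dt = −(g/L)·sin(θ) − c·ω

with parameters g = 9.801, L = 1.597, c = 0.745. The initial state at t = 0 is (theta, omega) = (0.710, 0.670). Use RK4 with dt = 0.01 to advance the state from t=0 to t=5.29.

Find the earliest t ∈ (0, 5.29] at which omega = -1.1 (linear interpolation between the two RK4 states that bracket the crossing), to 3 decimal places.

t=0.000: state=(0.710, 0.670)
step 1 (dt=0.01): k1=(0.670, -4.500), k2=(0.648, -4.498), k3=(0.648, -4.498), k4=(0.625, -4.496); state += dt/6·(k1+2k2+2k3+k4)
t=0.010: state=(0.716, 0.625)
t=0.020: state=(0.723, 0.580)
t=0.030: state=(0.728, 0.535)
continuing one RK4 step at a time; state shown every 20 steps (Δt=0.2):
t=0.200: state=(0.756, -0.198)
t=0.400: state=(0.641, -0.913)
t=0.460: state=(0.581, -1.080)
next step: t=0.470: state=(0.570, -1.105) — omega has crossed -1.1
linear interpolation between t=0.460 (-1.07959) and t=0.470 (-1.10486) → t≈0.468

t = 0.468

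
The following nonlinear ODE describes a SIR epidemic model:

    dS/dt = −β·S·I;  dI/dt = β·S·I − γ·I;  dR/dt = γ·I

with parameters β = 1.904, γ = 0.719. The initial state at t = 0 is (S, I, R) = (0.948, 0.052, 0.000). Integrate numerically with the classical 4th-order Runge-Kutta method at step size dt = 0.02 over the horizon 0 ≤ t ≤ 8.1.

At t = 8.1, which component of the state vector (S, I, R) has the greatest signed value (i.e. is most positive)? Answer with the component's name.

t=0.000: state=(0.948, 0.052, 0.000)
step 1 (dt=0.02): k1=(-0.094, 0.056, 0.037), k2=(-0.095, 0.057, 0.038), k3=(-0.095, 0.057, 0.038), k4=(-0.096, 0.058, 0.038); state += dt/6·(k1+2k2+2k3+k4)
t=0.020: state=(0.946, 0.053, 0.001)
t=0.040: state=(0.944, 0.054, 0.002)
t=0.060: state=(0.942, 0.055, 0.002)
continuing one RK4 step at a time; state shown every 25 steps (Δt=0.5):
t=0.500: state=(0.888, 0.087, 0.025)
t=1.000: state=(0.799, 0.136, 0.064)
t=1.500: state=(0.684, 0.193, 0.123)
t=2.000: state=(0.555, 0.243, 0.202)
t=2.500: state=(0.434, 0.271, 0.295)
t=3.000: state=(0.334, 0.272, 0.394)
t=3.500: state=(0.260, 0.251, 0.488)
t=4.000: state=(0.208, 0.219, 0.573)
t=4.500: state=(0.172, 0.183, 0.646)
t=5.000: state=(0.147, 0.148, 0.705)
t=5.500: state=(0.129, 0.118, 0.753)
t=6.000: state=(0.117, 0.093, 0.790)
t=6.500: state=(0.108, 0.072, 0.820)
t=7.000: state=(0.102, 0.056, 0.843)
t=7.500: state=(0.097, 0.043, 0.860)
t=8.000: state=(0.094, 0.033, 0.874)
t=8.100: state=(0.093, 0.031, 0.876)
compare at T: S=0.093, I=0.031, R=0.876

largest component: R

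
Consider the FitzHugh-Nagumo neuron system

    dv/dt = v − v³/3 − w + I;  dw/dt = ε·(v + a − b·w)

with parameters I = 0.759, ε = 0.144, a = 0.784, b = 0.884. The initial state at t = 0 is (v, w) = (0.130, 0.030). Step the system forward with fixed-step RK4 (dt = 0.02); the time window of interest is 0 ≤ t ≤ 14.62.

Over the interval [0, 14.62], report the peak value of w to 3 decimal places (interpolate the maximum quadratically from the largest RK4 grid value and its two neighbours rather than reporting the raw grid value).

max w = 1.655

t=0.000: state=(0.130, 0.030)
step 1 (dt=0.02): k1=(0.858, 0.128), k2=(0.865, 0.129), k3=(0.865, 0.129), k4=(0.873, 0.130); state += dt/6·(k1+2k2+2k3+k4)
t=0.020: state=(0.147, 0.033)
t=0.040: state=(0.165, 0.035)
t=0.060: state=(0.183, 0.038)
continuing one RK4 step at a time; state shown every 25 steps (Δt=0.5):
t=0.500: state=(0.651, 0.109)
t=1.000: state=(1.265, 0.224)
t=1.500: state=(1.676, 0.370)
t=2.000: state=(1.804, 0.524)
t=2.500: state=(1.802, 0.673)
t=3.000: state=(1.758, 0.810)
t=3.500: state=(1.702, 0.936)
t=4.000: state=(1.641, 1.049)
t=4.500: state=(1.579, 1.152)
t=5.000: state=(1.515, 1.243)
t=5.500: state=(1.450, 1.325)
t=6.000: state=(1.383, 1.397)
t=6.500: state=(1.314, 1.459)
t=7.000: state=(1.241, 1.513)
t=7.500: state=(1.163, 1.558)
t=8.000: state=(1.079, 1.595)
t=8.500: state=(0.986, 1.623)
t=9.000: state=(0.880, 1.643)
t=9.500: state=(0.752, 1.653)
t=10.000: state=(0.589, 1.653)
t=10.500: state=(0.367, 1.640)
t=11.000: state=(0.039, 1.608)
t=11.500: state=(-0.468, 1.550)
t=12.000: state=(-1.140, 1.453)
t=12.500: state=(-1.665, 1.318)
t=13.000: state=(-1.853, 1.167)
t=13.500: state=(-1.868, 1.020)
t=14.000: state=(-1.831, 0.882)
t=14.500: state=(-1.781, 0.757)
t=14.620: state=(-1.768, 0.728)
largest grid value and its neighbours: w(9.720)=1.65479, w(9.740)=1.65480, w(9.760)=1.65479
parabola through these three points peaks at t≈9.741 with w≈1.65480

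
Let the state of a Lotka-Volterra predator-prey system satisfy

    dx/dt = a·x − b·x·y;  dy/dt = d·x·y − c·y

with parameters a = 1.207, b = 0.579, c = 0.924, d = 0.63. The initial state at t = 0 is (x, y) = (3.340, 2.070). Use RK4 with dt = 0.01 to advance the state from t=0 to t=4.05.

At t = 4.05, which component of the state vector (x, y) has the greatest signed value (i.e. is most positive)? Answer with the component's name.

t=0.000: state=(3.340, 2.070)
step 1 (dt=0.01): k1=(0.028, 2.443), k2=(0.005, 2.458), k3=(0.005, 2.458), k4=(-0.019, 2.472); state += dt/6·(k1+2k2+2k3+k4)
t=0.010: state=(3.340, 2.095)
t=0.020: state=(3.340, 2.119)
t=0.030: state=(3.339, 2.145)
continuing one RK4 step at a time; state shown every 20 steps (Δt=0.2):
t=0.200: state=(3.246, 2.611)
t=0.400: state=(2.949, 3.213)
t=0.600: state=(2.503, 3.770)
t=0.800: state=(2.009, 4.164)
t=1.000: state=(1.560, 4.331)
t=1.200: state=(1.204, 4.280)
t=1.400: state=(0.944, 4.070)
t=1.600: state=(0.763, 3.765)
t=1.800: state=(0.641, 3.417)
t=2.000: state=(0.561, 3.063)
t=2.200: state=(0.511, 2.723)
t=2.400: state=(0.483, 2.409)
t=2.600: state=(0.473, 2.127)
t=2.800: state=(0.478, 1.877)
t=3.000: state=(0.496, 1.659)
t=3.200: state=(0.527, 1.470)
t=3.400: state=(0.571, 1.310)
t=3.600: state=(0.630, 1.174)
t=3.800: state=(0.704, 1.061)
t=4.000: state=(0.797, 0.970)
t=4.050: state=(0.824, 0.950)
compare at T: x=0.824, y=0.950

largest component: y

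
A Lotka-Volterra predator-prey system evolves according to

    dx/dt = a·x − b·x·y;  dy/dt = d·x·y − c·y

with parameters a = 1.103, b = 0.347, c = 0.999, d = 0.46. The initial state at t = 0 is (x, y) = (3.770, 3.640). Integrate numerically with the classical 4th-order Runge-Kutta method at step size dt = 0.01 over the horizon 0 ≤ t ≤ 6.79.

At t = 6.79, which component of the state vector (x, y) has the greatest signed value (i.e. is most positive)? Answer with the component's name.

largest component: y

t=0.000: state=(3.770, 3.640)
step 1 (dt=0.01): k1=(-0.604, 2.676), k2=(-0.621, 2.681), k3=(-0.621, 2.681), k4=(-0.638, 2.685); state += dt/6·(k1+2k2+2k3+k4)
t=0.010: state=(3.764, 3.667)
t=0.020: state=(3.757, 3.694)
t=0.030: state=(3.750, 3.721)
continuing one RK4 step at a time; state shown every 25 steps (Δt=0.25):
t=0.250: state=(3.517, 4.319)
t=0.500: state=(3.099, 4.928)
t=0.750: state=(2.612, 5.332)
t=1.000: state=(2.150, 5.459)
t=1.250: state=(1.772, 5.323)
t=1.500: state=(1.490, 4.998)
t=1.750: state=(1.296, 4.566)
t=2.000: state=(1.173, 4.097)
t=2.250: state=(1.105, 3.637)
t=2.500: state=(1.082, 3.211)
t=2.750: state=(1.097, 2.835)
t=3.000: state=(1.147, 2.511)
t=3.250: state=(1.230, 2.242)
t=3.500: state=(1.347, 2.025)
t=3.750: state=(1.500, 1.857)
t=4.000: state=(1.692, 1.738)
t=4.250: state=(1.924, 1.666)
t=4.500: state=(2.196, 1.644)
t=4.750: state=(2.507, 1.678)
t=5.000: state=(2.844, 1.777)
t=5.250: state=(3.189, 1.959)
t=5.500: state=(3.504, 2.243)
t=5.750: state=(3.737, 2.653)
t=6.000: state=(3.824, 3.198)
t=6.250: state=(3.713, 3.850)
t=6.500: state=(3.401, 4.523)
t=6.750: state=(2.950, 5.081)
t=6.790: state=(2.872, 5.150)
compare at T: x=2.872, y=5.150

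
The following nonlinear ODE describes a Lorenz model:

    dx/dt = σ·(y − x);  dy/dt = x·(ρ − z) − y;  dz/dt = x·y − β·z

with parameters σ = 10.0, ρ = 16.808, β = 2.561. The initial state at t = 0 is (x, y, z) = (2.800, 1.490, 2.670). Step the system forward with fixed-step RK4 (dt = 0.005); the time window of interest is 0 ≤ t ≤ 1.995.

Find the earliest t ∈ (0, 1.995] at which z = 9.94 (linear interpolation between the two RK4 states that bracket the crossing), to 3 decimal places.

t = 0.262

t=0.000: state=(2.800, 1.490, 2.670)
step 1 (dt=0.005): k1=(-13.100, 38.096, -2.666), k2=(-11.820, 37.557, -2.434), k3=(-11.866, 37.602, -2.434), k4=(-10.627, 37.103, -2.208); state += dt/6·(k1+2k2+2k3+k4)
t=0.005: state=(2.741, 1.678, 2.658)
t=0.010: state=(2.693, 1.861, 2.648)
t=0.015: state=(2.657, 2.041, 2.640)
continuing one RK4 step at a time; state shown every 20 steps (Δt=0.1):
t=0.100: state=(3.279, 5.097, 2.907)
t=0.200: state=(6.194, 10.191, 5.447)
t=0.260: state=(8.883, 13.663, 9.753)
next step: t=0.265: state=(9.122, 13.901, 10.245) — z has crossed 9.94
linear interpolation between t=0.260 (9.75288) and t=0.265 (10.24533) → t≈0.262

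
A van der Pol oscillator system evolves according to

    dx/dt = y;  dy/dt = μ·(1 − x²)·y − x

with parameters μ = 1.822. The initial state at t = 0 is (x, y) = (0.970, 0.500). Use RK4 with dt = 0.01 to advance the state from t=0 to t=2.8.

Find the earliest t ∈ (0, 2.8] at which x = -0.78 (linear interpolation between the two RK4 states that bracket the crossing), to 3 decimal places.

t = 2.076

t=0.000: state=(0.970, 0.500)
step 1 (dt=0.01): k1=(0.500, -0.916), k2=(0.495, -0.924), k3=(0.495, -0.923), k4=(0.491, -0.931); state += dt/6·(k1+2k2+2k3+k4)
t=0.010: state=(0.975, 0.491)
t=0.020: state=(0.980, 0.481)
t=0.030: state=(0.985, 0.472)
continuing one RK4 step at a time; state shown every 10 steps (Δt=0.1):
t=0.100: state=(1.015, 0.402)
t=0.200: state=(1.050, 0.294)
t=0.300: state=(1.074, 0.182)
t=0.400: state=(1.087, 0.070)
t=0.500: state=(1.088, -0.039)
t=0.600: state=(1.079, -0.144)
t=0.700: state=(1.059, -0.246)
t=0.800: state=(1.030, -0.346)
t=0.900: state=(0.990, -0.446)
t=1.000: state=(0.941, -0.548)
t=1.100: state=(0.880, -0.658)
t=1.200: state=(0.808, -0.780)
t=1.300: state=(0.724, -0.921)
t=1.400: state=(0.623, -1.088)
t=1.500: state=(0.505, -1.291)
t=1.600: state=(0.364, -1.544)
t=1.700: state=(0.194, -1.856)
t=1.800: state=(-0.010, -2.232)
t=1.900: state=(-0.254, -2.654)
t=2.000: state=(-0.540, -3.050)
t=2.070: state=(-0.760, -3.235)
next step: t=2.080: state=(-0.793, -3.251) — x has crossed -0.78
linear interpolation between t=2.070 (-0.76049) and t=2.080 (-0.79292) → t≈2.076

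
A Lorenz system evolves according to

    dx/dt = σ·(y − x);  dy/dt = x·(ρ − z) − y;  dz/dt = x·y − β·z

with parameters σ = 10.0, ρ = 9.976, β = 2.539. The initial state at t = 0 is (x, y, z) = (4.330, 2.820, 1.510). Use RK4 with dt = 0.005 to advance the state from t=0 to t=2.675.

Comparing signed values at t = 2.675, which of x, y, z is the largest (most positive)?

t=0.000: state=(4.330, 2.820, 1.510)
step 1 (dt=0.005): k1=(-15.100, 33.838, 8.377), k2=(-13.877, 33.344, 8.580), k3=(-13.919, 33.369, 8.582), k4=(-12.736, 32.899, 8.782); state += dt/6·(k1+2k2+2k3+k4)
t=0.005: state=(4.260, 2.987, 1.553)
t=0.010: state=(4.202, 3.149, 1.598)
t=0.015: state=(4.155, 3.308, 1.645)
continuing one RK4 step at a time; state shown every 20 steps (Δt=0.1):
t=0.100: state=(4.464, 5.689, 2.789)
t=0.200: state=(6.162, 8.107, 5.465)
t=0.300: state=(7.828, 8.907, 9.739)
t=0.400: state=(7.838, 6.723, 13.210)
t=0.500: state=(5.972, 3.693, 13.409)
t=0.600: state=(3.869, 2.116, 11.594)
t=0.700: state=(2.579, 1.731, 9.508)
t=0.800: state=(2.075, 1.863, 7.730)
t=0.900: state=(2.076, 2.263, 6.367)
t=1.000: state=(2.422, 2.922, 5.450)
t=1.100: state=(3.076, 3.886, 5.054)
t=1.200: state=(4.039, 5.145, 5.349)
t=1.300: state=(5.229, 6.450, 6.560)
t=1.400: state=(6.312, 7.150, 8.645)
t=1.500: state=(6.704, 6.588, 10.765)
t=1.600: state=(6.104, 5.108, 11.697)
t=1.700: state=(4.959, 3.790, 11.217)
t=1.800: state=(3.947, 3.141, 10.026)
t=1.900: state=(3.380, 3.045, 8.753)
t=2.000: state=(3.251, 3.311, 7.705)
t=2.100: state=(3.471, 3.838, 7.030)
t=2.200: state=(3.962, 4.562, 6.832)
t=2.300: state=(4.635, 5.355, 7.196)
t=2.400: state=(5.332, 5.961, 8.105)
t=2.500: state=(5.800, 6.066, 9.292)
t=2.600: state=(5.815, 5.579, 10.234)
t=2.675: state=(5.521, 4.999, 10.511)
compare at T: x=5.521, y=4.999, z=10.511

largest component: z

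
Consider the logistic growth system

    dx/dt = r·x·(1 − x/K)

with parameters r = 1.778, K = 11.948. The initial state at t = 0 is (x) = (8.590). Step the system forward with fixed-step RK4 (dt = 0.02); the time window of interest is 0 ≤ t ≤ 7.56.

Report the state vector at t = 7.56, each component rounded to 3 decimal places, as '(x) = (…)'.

(x) = (11.948)

t=0.000: state=(8.590)
step 1 (dt=0.02): k1=(4.293), k2=(4.259), k3=(4.259), k4=(4.225); state += dt/6·(k1+2k2+2k3+k4)
t=0.020: state=(8.675)
t=0.040: state=(8.759)
t=0.060: state=(8.841)
continuing one RK4 step at a time; state shown every 25 steps (Δt=0.5):
t=0.500: state=(10.294)
t=1.000: state=(11.208)
t=1.500: state=(11.632)
t=2.000: state=(11.816)
t=2.500: state=(11.893)
t=3.000: state=(11.926)
t=3.500: state=(11.939)
t=4.000: state=(11.944)
t=4.500: state=(11.946)
t=5.000: state=(11.947)
t=5.500: state=(11.948)
t=6.000: state=(11.948)
t=6.500: state=(11.948)
t=7.000: state=(11.948)
t=7.500: state=(11.948)
t=7.560: state=(11.948)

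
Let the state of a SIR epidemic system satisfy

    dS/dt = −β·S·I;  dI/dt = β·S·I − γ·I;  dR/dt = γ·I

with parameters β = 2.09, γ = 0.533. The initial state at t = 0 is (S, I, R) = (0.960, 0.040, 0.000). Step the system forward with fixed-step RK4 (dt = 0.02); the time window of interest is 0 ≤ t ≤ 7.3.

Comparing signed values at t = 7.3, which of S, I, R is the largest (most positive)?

t=0.000: state=(0.960, 0.040, 0.000)
step 1 (dt=0.02): k1=(-0.080, 0.059, 0.021), k2=(-0.081, 0.060, 0.022), k3=(-0.081, 0.060, 0.022), k4=(-0.083, 0.061, 0.022); state += dt/6·(k1+2k2+2k3+k4)
t=0.020: state=(0.958, 0.041, 0.000)
t=0.040: state=(0.957, 0.042, 0.001)
t=0.060: state=(0.955, 0.044, 0.001)
continuing one RK4 step at a time; state shown every 25 steps (Δt=0.5):
t=0.500: state=(0.903, 0.081, 0.016)
t=1.000: state=(0.801, 0.153, 0.046)
t=1.500: state=(0.650, 0.250, 0.099)
t=2.000: state=(0.475, 0.345, 0.179)
t=2.500: state=(0.320, 0.400, 0.280)
t=3.000: state=(0.210, 0.402, 0.388)
t=3.500: state=(0.140, 0.369, 0.491)
t=4.000: state=(0.098, 0.319, 0.583)
t=4.500: state=(0.072, 0.267, 0.661)
t=5.000: state=(0.056, 0.219, 0.726)
t=5.500: state=(0.045, 0.176, 0.778)
t=6.000: state=(0.038, 0.141, 0.820)
t=6.500: state=(0.034, 0.112, 0.854)
t=7.000: state=(0.030, 0.089, 0.881)
t=7.300: state=(0.029, 0.077, 0.894)
compare at T: S=0.029, I=0.077, R=0.894

largest component: R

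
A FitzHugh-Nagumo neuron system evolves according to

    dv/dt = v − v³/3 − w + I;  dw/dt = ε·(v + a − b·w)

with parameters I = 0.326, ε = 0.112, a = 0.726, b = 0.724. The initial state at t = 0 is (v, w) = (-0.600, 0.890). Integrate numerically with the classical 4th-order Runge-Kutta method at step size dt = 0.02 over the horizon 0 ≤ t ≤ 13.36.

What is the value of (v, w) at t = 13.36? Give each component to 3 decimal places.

t=0.000: state=(-0.600, 0.890)
step 1 (dt=0.02): k1=(-1.092, -0.058), k2=(-1.098, -0.059), k3=(-1.098, -0.059), k4=(-1.105, -0.060); state += dt/6·(k1+2k2+2k3+k4)
t=0.020: state=(-0.622, 0.889)
t=0.040: state=(-0.644, 0.888)
t=0.060: state=(-0.667, 0.886)
continuing one RK4 step at a time; state shown every 25 steps (Δt=0.5):
t=0.500: state=(-1.187, 0.845)
t=1.000: state=(-1.641, 0.773)
t=1.500: state=(-1.822, 0.686)
t=2.000: state=(-1.855, 0.597)
t=2.500: state=(-1.840, 0.512)
t=3.000: state=(-1.811, 0.431)
t=3.500: state=(-1.778, 0.355)
t=4.000: state=(-1.745, 0.284)
t=4.500: state=(-1.711, 0.218)
t=5.000: state=(-1.678, 0.156)
t=5.500: state=(-1.645, 0.099)
t=6.000: state=(-1.612, 0.045)
t=6.500: state=(-1.580, -0.004)
t=7.000: state=(-1.548, -0.050)
t=7.500: state=(-1.516, -0.092)
t=8.000: state=(-1.484, -0.131)
t=8.500: state=(-1.453, -0.167)
t=9.000: state=(-1.422, -0.199)
t=9.500: state=(-1.391, -0.228)
t=10.000: state=(-1.361, -0.255)
t=10.500: state=(-1.331, -0.279)
t=11.000: state=(-1.301, -0.300)
t=11.500: state=(-1.272, -0.319)
t=12.000: state=(-1.242, -0.336)
t=12.500: state=(-1.213, -0.350)
t=13.000: state=(-1.185, -0.362)
t=13.360: state=(-1.164, -0.369)

(v, w) = (-1.164, -0.369)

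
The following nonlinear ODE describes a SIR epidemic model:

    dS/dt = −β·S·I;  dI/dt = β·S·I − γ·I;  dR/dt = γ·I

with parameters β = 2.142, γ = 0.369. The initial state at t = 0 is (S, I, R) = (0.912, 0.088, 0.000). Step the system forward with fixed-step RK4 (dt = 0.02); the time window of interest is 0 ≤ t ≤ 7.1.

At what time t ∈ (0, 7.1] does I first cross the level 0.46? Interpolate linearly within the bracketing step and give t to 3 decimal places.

t=0.000: state=(0.912, 0.088, 0.000)
step 1 (dt=0.02): k1=(-0.172, 0.139, 0.032), k2=(-0.174, 0.141, 0.033), k3=(-0.174, 0.141, 0.033), k4=(-0.177, 0.143, 0.034); state += dt/6·(k1+2k2+2k3+k4)
t=0.020: state=(0.909, 0.091, 0.001)
t=0.040: state=(0.905, 0.094, 0.001)
t=0.060: state=(0.901, 0.097, 0.002)
continuing one RK4 step at a time; state shown every 25 steps (Δt=0.5):
t=0.500: state=(0.792, 0.183, 0.024)
t=1.000: state=(0.605, 0.324, 0.071)
t=1.480: state=(0.404, 0.456, 0.140)
next step: t=1.500: state=(0.396, 0.460, 0.144) — I has crossed 0.46
linear interpolation between t=1.480 (0.45559) and t=1.500 (0.46006) → t≈1.500

t = 1.500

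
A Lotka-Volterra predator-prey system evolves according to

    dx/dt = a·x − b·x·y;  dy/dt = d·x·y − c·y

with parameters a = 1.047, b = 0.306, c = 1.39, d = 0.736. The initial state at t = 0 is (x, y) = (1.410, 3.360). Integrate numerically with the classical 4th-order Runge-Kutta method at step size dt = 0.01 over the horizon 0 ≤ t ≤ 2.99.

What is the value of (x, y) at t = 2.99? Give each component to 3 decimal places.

t=0.000: state=(1.410, 3.360)
step 1 (dt=0.01): k1=(0.027, -1.184), k2=(0.029, -1.181), k3=(0.029, -1.181), k4=(0.032, -1.179); state += dt/6·(k1+2k2+2k3+k4)
t=0.010: state=(1.410, 3.348)
t=0.020: state=(1.411, 3.336)
t=0.030: state=(1.411, 3.325)
continuing one RK4 step at a time; state shown every 10 steps (Δt=0.1):
t=0.100: state=(1.415, 3.244)
t=0.200: state=(1.425, 3.134)
t=0.300: state=(1.440, 3.031)
t=0.400: state=(1.460, 2.934)
t=0.500: state=(1.484, 2.846)
t=0.600: state=(1.512, 2.765)
t=0.700: state=(1.544, 2.692)
t=0.800: state=(1.581, 2.629)
t=0.900: state=(1.621, 2.573)
t=1.000: state=(1.665, 2.527)
t=1.100: state=(1.712, 2.490)
t=1.200: state=(1.762, 2.463)
t=1.300: state=(1.815, 2.445)
t=1.400: state=(1.871, 2.436)
t=1.500: state=(1.928, 2.438)
t=1.600: state=(1.987, 2.451)
t=1.700: state=(2.046, 2.474)
t=1.800: state=(2.105, 2.508)
t=1.900: state=(2.163, 2.554)
t=2.000: state=(2.220, 2.611)
t=2.100: state=(2.273, 2.681)
t=2.200: state=(2.322, 2.763)
t=2.300: state=(2.366, 2.857)
t=2.400: state=(2.403, 2.964)
t=2.500: state=(2.433, 3.082)
t=2.600: state=(2.454, 3.210)
t=2.700: state=(2.464, 3.348)
t=2.800: state=(2.465, 3.493)
t=2.900: state=(2.454, 3.643)
t=2.990: state=(2.434, 3.780)

(x, y) = (2.434, 3.780)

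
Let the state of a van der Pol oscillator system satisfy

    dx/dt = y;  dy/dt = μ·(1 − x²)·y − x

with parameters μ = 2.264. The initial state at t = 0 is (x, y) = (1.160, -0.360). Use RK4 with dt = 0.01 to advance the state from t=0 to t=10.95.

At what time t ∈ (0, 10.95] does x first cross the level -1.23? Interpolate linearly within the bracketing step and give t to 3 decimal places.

t = 1.419

t=0.000: state=(1.160, -0.360)
step 1 (dt=0.01): k1=(-0.360, -0.878), k2=(-0.364, -0.877), k3=(-0.364, -0.877), k4=(-0.369, -0.875); state += dt/6·(k1+2k2+2k3+k4)
t=0.010: state=(1.156, -0.369)
t=0.020: state=(1.153, -0.377)
t=0.030: state=(1.149, -0.386)
continuing one RK4 step at a time; state shown every 50 steps (Δt=0.5):
t=0.500: state=(0.866, -0.854)
t=1.000: state=(0.171, -2.228)
t=1.410: state=(-1.196, -3.845)
next step: t=1.420: state=(-1.235, -3.792) — x has crossed -1.23
linear interpolation between t=1.410 (-1.19646) and t=1.420 (-1.23465) → t≈1.419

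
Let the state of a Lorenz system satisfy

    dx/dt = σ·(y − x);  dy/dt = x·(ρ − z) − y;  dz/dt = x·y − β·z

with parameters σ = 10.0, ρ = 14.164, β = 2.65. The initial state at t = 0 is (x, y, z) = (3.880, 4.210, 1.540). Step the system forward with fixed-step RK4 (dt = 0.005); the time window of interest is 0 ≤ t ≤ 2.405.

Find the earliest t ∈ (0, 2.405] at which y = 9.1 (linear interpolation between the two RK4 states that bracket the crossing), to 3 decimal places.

t=0.000: state=(3.880, 4.210, 1.540)
step 1 (dt=0.005): k1=(3.300, 44.771, 12.254), k2=(4.337, 44.644, 12.643), k3=(4.308, 44.673, 12.650), k4=(5.318, 44.573, 13.048); state += dt/6·(k1+2k2+2k3+k4)
t=0.005: state=(3.902, 4.433, 1.603)
t=0.010: state=(3.933, 4.656, 1.671)
t=0.015: state=(3.974, 4.878, 1.742)
continuing one RK4 step at a time; state shown every 20 steps (Δt=0.1):
t=0.100: state=(5.773, 8.884, 3.937)
next step: t=0.105: state=(5.931, 9.136, 4.147) — y has crossed 9.1
linear interpolation between t=0.100 (8.88448) and t=0.105 (9.13560) → t≈0.104

t = 0.104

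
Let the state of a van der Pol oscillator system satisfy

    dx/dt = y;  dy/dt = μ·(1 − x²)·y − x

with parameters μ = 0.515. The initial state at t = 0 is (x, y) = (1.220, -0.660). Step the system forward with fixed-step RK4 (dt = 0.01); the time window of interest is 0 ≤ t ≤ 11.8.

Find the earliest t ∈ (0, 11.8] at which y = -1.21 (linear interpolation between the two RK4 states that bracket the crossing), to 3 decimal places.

t = 0.543

t=0.000: state=(1.220, -0.660)
step 1 (dt=0.01): k1=(-0.660, -1.054), k2=(-0.665, -1.052), k3=(-0.665, -1.052), k4=(-0.671, -1.050); state += dt/6·(k1+2k2+2k3+k4)
t=0.010: state=(1.213, -0.671)
t=0.020: state=(1.207, -0.681)
t=0.030: state=(1.200, -0.691)
continuing one RK4 step at a time; state shown every 50 steps (Δt=0.5):
t=0.500: state=(0.763, -1.166)
t=0.540: state=(0.715, -1.207)
next step: t=0.550: state=(0.703, -1.217) — y has crossed -1.21
linear interpolation between t=0.540 (-1.20678) and t=0.550 (-1.21697) → t≈0.543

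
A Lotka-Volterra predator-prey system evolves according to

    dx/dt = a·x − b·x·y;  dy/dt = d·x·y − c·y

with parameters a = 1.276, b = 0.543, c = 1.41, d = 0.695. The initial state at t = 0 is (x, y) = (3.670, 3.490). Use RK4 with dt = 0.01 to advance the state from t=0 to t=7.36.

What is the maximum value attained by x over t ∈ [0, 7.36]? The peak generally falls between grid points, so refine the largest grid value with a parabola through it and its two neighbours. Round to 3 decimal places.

max x = 4.019

t=0.000: state=(3.670, 3.490)
step 1 (dt=0.01): k1=(-2.272, 3.981), k2=(-2.304, 3.976), k3=(-2.304, 3.975), k4=(-2.336, 3.970); state += dt/6·(k1+2k2+2k3+k4)
t=0.010: state=(3.647, 3.530)
t=0.020: state=(3.623, 3.569)
t=0.030: state=(3.599, 3.609)
continuing one RK4 step at a time; state shown every 25 steps (Δt=0.25):
t=0.250: state=(2.950, 4.376)
t=0.500: state=(2.164, 4.790)
t=0.750: state=(1.561, 4.638)
t=1.000: state=(1.182, 4.126)
t=1.250: state=(0.969, 3.489)
t=1.500: state=(0.867, 2.873)
t=1.750: state=(0.838, 2.340)
t=2.000: state=(0.865, 1.906)
t=2.250: state=(0.941, 1.566)
t=2.500: state=(1.066, 1.310)
t=2.750: state=(1.244, 1.124)
t=3.000: state=(1.483, 1.001)
t=3.250: state=(1.790, 0.934)
t=3.500: state=(2.173, 0.925)
t=3.750: state=(2.628, 0.986)
t=4.000: state=(3.133, 1.143)
t=4.250: state=(3.623, 1.446)
t=4.500: state=(3.965, 1.972)
t=4.750: state=(3.964, 2.777)
t=5.000: state=(3.500, 3.758)
t=5.250: state=(2.728, 4.547)
t=5.500: state=(1.976, 4.799)
t=5.750: state=(1.437, 4.523)
t=6.000: state=(1.110, 3.956)
t=6.250: state=(0.932, 3.315)
t=6.500: state=(0.852, 2.718)
t=6.750: state=(0.840, 2.211)
t=7.000: state=(0.881, 1.804)
t=7.250: state=(0.970, 1.488)
t=7.360: state=(1.025, 1.375)
largest grid value and its neighbours: x(4.620)=4.01851, x(4.630)=4.01873, x(4.640)=4.01823
parabola through these three points peaks at t≈4.628 with x≈4.01874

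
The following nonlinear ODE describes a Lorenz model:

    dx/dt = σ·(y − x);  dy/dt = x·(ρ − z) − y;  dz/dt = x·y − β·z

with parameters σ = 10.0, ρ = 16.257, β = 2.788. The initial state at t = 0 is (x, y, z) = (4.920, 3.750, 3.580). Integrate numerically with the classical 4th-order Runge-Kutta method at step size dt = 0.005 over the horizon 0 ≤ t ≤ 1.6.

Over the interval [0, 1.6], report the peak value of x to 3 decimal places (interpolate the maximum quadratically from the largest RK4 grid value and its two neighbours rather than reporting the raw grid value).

t=0.000: state=(4.920, 3.750, 3.580)
step 1 (dt=0.005): k1=(-11.700, 58.621, 8.469), k2=(-9.942, 58.000, 9.017), k3=(-10.001, 58.050, 9.023), k4=(-8.297, 57.477, 9.569); state += dt/6·(k1+2k2+2k3+k4)
t=0.005: state=(4.870, 4.040, 3.625)
t=0.010: state=(4.837, 4.325, 3.676)
t=0.015: state=(4.819, 4.606, 3.732)
continuing one RK4 step at a time; state shown every 20 steps (Δt=0.1):
t=0.100: state=(6.208, 9.251, 5.807)
t=0.200: state=(9.984, 13.777, 12.960)
t=0.300: state=(11.656, 10.290, 22.446)
t=0.400: state=(7.769, 2.623, 22.388)
t=0.500: state=(3.436, 0.318, 17.493)
t=0.600: state=(1.469, 0.437, 13.296)
t=0.700: state=(0.977, 0.889, 10.125)
t=0.800: state=(1.139, 1.525, 7.769)
t=0.900: state=(1.760, 2.649, 6.139)
t=1.000: state=(3.030, 4.757, 5.414)
t=1.100: state=(5.377, 8.398, 6.522)
t=1.200: state=(8.895, 12.546, 11.726)
t=1.300: state=(11.200, 11.283, 20.317)
t=1.400: state=(8.713, 4.423, 22.395)
t=1.500: state=(4.577, 1.223, 18.365)
t=1.600: state=(2.326, 1.060, 14.186)
largest grid value and its neighbours: x(0.275)=11.78066, x(0.280)=11.79023, x(0.285)=11.78266
parabola through these three points peaks at t≈0.280 with x≈11.79026

max x = 11.790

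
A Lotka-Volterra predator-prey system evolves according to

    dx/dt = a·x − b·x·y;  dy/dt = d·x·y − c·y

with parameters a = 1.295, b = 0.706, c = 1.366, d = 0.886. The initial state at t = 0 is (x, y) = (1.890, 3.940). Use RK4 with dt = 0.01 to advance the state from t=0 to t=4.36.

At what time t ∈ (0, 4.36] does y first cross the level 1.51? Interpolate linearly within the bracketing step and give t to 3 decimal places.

t=0.000: state=(1.890, 3.940)
step 1 (dt=0.01): k1=(-2.810, 1.216), k2=(-2.797, 1.168), k3=(-2.797, 1.169), k4=(-2.784, 1.121); state += dt/6·(k1+2k2+2k3+k4)
t=0.010: state=(1.862, 3.952)
t=0.020: state=(1.834, 3.962)
t=0.030: state=(1.807, 3.972)
continuing one RK4 step at a time; state shown every 20 steps (Δt=0.2):
t=0.200: state=(1.392, 4.002)
t=0.400: state=(1.039, 3.769)
t=0.600: state=(0.812, 3.374)
t=0.800: state=(0.674, 2.926)
t=1.000: state=(0.596, 2.490)
t=1.200: state=(0.559, 2.098)
t=1.400: state=(0.552, 1.761)
t=1.570: state=(0.565, 1.518)
next step: t=1.580: state=(0.567, 1.505) — y has crossed 1.51
linear interpolation between t=1.570 (1.51816) and t=1.580 (1.50509) → t≈1.576

t = 1.576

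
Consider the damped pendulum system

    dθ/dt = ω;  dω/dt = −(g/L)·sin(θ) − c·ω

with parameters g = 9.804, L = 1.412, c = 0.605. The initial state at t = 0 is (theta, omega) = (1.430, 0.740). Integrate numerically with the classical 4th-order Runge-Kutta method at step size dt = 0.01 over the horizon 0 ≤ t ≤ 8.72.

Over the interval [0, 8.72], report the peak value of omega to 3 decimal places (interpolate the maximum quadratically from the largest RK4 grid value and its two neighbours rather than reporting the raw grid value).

t=0.000: state=(1.430, 0.740)
step 1 (dt=0.01): k1=(0.740, -7.322), k2=(0.703, -7.304), k3=(0.703, -7.304), k4=(0.667, -7.285); state += dt/6·(k1+2k2+2k3+k4)
t=0.010: state=(1.437, 0.667)
t=0.020: state=(1.443, 0.594)
t=0.030: state=(1.449, 0.522)
continuing one RK4 step at a time; state shown every 50 steps (Δt=0.5):
t=0.500: state=(0.976, -2.323)
t=1.000: state=(-0.397, -2.418)
t=1.500: state=(-0.940, 0.334)
t=2.000: state=(-0.249, 2.017)
t=2.500: state=(0.562, 0.825)
t=3.000: state=(0.467, -1.060)
t=3.500: state=(-0.184, -1.159)
t=4.000: state=(-0.431, 0.235)
t=4.500: state=(-0.068, 0.972)
t=5.000: state=(0.287, 0.277)
t=5.500: state=(0.182, -0.590)
t=6.000: state=(-0.129, -0.476)
t=6.500: state=(-0.193, 0.221)
t=7.000: state=(0.008, 0.452)
t=7.500: state=(0.146, 0.039)
t=8.000: state=(0.059, -0.316)
t=8.500: state=(-0.081, -0.171)
t=8.720: state=(-0.102, -0.014)
largest grid value and its neighbours: omega(2.030)=2.02552, omega(2.040)=2.02555, omega(2.050)=2.02420
parabola through these three points peaks at t≈2.035 with omega≈2.02571

max omega = 2.026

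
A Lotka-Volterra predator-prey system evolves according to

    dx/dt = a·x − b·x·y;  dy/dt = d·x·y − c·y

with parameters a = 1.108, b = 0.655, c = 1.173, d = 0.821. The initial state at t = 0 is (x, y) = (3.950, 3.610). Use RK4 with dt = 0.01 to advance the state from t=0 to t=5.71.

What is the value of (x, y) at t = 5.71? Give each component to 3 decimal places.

(x, y) = (3.468, 0.447)

t=0.000: state=(3.950, 3.610)
step 1 (dt=0.01): k1=(-4.963, 7.473), k2=(-5.028, 7.476), k3=(-5.028, 7.475), k4=(-5.091, 7.475); state += dt/6·(k1+2k2+2k3+k4)
t=0.010: state=(3.900, 3.685)
t=0.020: state=(3.848, 3.759)
t=0.030: state=(3.796, 3.834)
continuing one RK4 step at a time; state shown every 20 steps (Δt=0.2):
t=0.200: state=(2.796, 4.982)
t=0.400: state=(1.719, 5.684)
t=0.600: state=(1.017, 5.599)
t=0.800: state=(0.630, 5.053)
t=1.000: state=(0.425, 4.350)
t=1.200: state=(0.314, 3.652)
t=1.400: state=(0.253, 3.024)
t=1.600: state=(0.220, 2.486)
t=1.800: state=(0.205, 2.036)
t=2.000: state=(0.201, 1.664)
t=2.200: state=(0.206, 1.361)
t=2.400: state=(0.218, 1.114)
t=2.600: state=(0.239, 0.915)
t=2.800: state=(0.267, 0.754)
t=3.000: state=(0.305, 0.625)
t=3.200: state=(0.353, 0.522)
t=3.400: state=(0.414, 0.439)
t=3.600: state=(0.490, 0.374)
t=3.800: state=(0.584, 0.323)
t=4.000: state=(0.701, 0.284)
t=4.200: state=(0.844, 0.255)
t=4.400: state=(1.020, 0.235)
t=4.600: state=(1.236, 0.223)
t=4.800: state=(1.499, 0.221)
t=5.000: state=(1.816, 0.229)
t=5.200: state=(2.197, 0.252)
t=5.400: state=(2.646, 0.296)
t=5.600: state=(3.162, 0.377)
t=5.710: state=(3.468, 0.447)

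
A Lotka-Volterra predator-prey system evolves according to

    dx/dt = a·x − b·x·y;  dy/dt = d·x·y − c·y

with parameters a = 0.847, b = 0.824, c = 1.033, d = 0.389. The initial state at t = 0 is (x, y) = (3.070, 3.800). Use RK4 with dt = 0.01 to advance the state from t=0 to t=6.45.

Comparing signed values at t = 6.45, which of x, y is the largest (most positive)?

t=0.000: state=(3.070, 3.800)
step 1 (dt=0.01): k1=(-7.012, 0.613), k2=(-6.940, 0.561), k3=(-6.940, 0.562), k4=(-6.868, 0.511); state += dt/6·(k1+2k2+2k3+k4)
t=0.010: state=(3.001, 3.806)
t=0.020: state=(2.933, 3.810)
t=0.030: state=(2.866, 3.814)
continuing one RK4 step at a time; state shown every 25 steps (Δt=0.25):
t=0.250: state=(1.741, 3.685)
t=0.500: state=(1.050, 3.247)
t=0.750: state=(0.701, 2.726)
t=1.000: state=(0.521, 2.232)
t=1.250: state=(0.425, 1.805)
t=1.500: state=(0.376, 1.449)
t=1.750: state=(0.356, 1.159)
t=2.000: state=(0.355, 0.927)
t=2.250: state=(0.370, 0.742)
t=2.500: state=(0.398, 0.594)
t=2.750: state=(0.441, 0.478)
t=3.000: state=(0.499, 0.387)
t=3.250: state=(0.574, 0.315)
t=3.500: state=(0.669, 0.258)
t=3.750: state=(0.787, 0.214)
t=4.000: state=(0.934, 0.180)
t=4.250: state=(1.116, 0.153)
t=4.500: state=(1.339, 0.133)
t=4.750: state=(1.613, 0.119)
t=5.000: state=(1.947, 0.109)
t=5.250: state=(2.354, 0.104)
t=5.500: state=(2.848, 0.103)
t=5.750: state=(3.444, 0.108)
t=6.000: state=(4.158, 0.121)
t=6.250: state=(5.001, 0.145)
t=6.450: state=(5.769, 0.180)
compare at T: x=5.769, y=0.180

largest component: x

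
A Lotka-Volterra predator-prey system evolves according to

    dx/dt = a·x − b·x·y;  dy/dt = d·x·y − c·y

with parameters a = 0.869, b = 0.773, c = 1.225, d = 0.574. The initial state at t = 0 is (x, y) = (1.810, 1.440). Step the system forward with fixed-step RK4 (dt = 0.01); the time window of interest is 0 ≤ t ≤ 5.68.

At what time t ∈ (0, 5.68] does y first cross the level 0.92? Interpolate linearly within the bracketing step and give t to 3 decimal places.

t = 1.647

t=0.000: state=(1.810, 1.440)
step 1 (dt=0.01): k1=(-0.442, -0.268), k2=(-0.439, -0.270), k3=(-0.439, -0.269), k4=(-0.437, -0.271); state += dt/6·(k1+2k2+2k3+k4)
t=0.010: state=(1.806, 1.437)
t=0.020: state=(1.801, 1.435)
t=0.030: state=(1.797, 1.432)
continuing one RK4 step at a time; state shown every 20 steps (Δt=0.2):
t=0.200: state=(1.731, 1.381)
t=0.400: state=(1.673, 1.314)
t=0.600: state=(1.633, 1.243)
t=0.800: state=(1.612, 1.172)
t=1.000: state=(1.609, 1.103)
t=1.200: state=(1.622, 1.039)
t=1.400: state=(1.651, 0.982)
t=1.600: state=(1.695, 0.931)
t=1.640: state=(1.705, 0.922)
next step: t=1.650: state=(1.708, 0.919) — y has crossed 0.92
linear interpolation between t=1.640 (0.92163) and t=1.650 (0.91937) → t≈1.647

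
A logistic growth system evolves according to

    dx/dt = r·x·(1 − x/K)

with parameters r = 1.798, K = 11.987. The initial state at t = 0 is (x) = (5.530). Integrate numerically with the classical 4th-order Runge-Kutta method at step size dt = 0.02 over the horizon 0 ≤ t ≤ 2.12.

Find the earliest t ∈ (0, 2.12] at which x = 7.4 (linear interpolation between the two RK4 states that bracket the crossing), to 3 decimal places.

t = 0.352

t=0.000: state=(5.530)
step 1 (dt=0.02): k1=(5.356), k2=(5.363), k3=(5.363), k4=(5.369); state += dt/6·(k1+2k2+2k3+k4)
t=0.020: state=(5.637)
t=0.040: state=(5.745)
t=0.060: state=(5.852)
continuing one RK4 step at a time; state shown every 5 steps (Δt=0.1):
t=0.100: state=(6.068)
t=0.200: state=(6.605)
t=0.300: state=(7.132)
t=0.340: state=(7.338)
next step: t=0.360: state=(7.440) — x has crossed 7.4
linear interpolation between t=0.340 (7.33780) and t=0.360 (7.43972) → t≈0.352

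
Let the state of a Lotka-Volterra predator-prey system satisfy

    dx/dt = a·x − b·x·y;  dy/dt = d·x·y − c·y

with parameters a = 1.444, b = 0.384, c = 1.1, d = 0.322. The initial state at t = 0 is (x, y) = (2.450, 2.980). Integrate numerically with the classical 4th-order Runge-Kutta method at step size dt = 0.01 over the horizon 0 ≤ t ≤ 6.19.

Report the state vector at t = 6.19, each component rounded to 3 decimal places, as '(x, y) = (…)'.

t=0.000: state=(2.450, 2.980)
step 1 (dt=0.01): k1=(0.734, -0.927), k2=(0.740, -0.922), k3=(0.740, -0.922), k4=(0.745, -0.917); state += dt/6·(k1+2k2+2k3+k4)
t=0.010: state=(2.457, 2.971)
t=0.020: state=(2.465, 2.962)
t=0.030: state=(2.473, 2.953)
continuing one RK4 step at a time; state shown every 20 steps (Δt=0.2):
t=0.200: state=(2.619, 2.815)
t=0.400: state=(2.830, 2.692)
t=0.600: state=(3.082, 2.612)
t=0.800: state=(3.372, 2.580)
t=1.000: state=(3.690, 2.599)
t=1.200: state=(4.024, 2.674)
t=1.400: state=(4.353, 2.811)
t=1.600: state=(4.648, 3.015)
t=1.800: state=(4.873, 3.289)
t=2.000: state=(4.989, 3.628)
t=2.200: state=(4.967, 4.016)
t=2.400: state=(4.796, 4.416)
t=2.600: state=(4.495, 4.783)
t=2.800: state=(4.108, 5.065)
t=3.000: state=(3.690, 5.225)
t=3.200: state=(3.292, 5.249)
t=3.400: state=(2.945, 5.148)
t=3.600: state=(2.667, 4.947)
t=3.800: state=(2.459, 4.681)
t=4.000: state=(2.317, 4.380)
t=4.200: state=(2.236, 4.068)
t=4.400: state=(2.210, 3.766)
t=4.600: state=(2.233, 3.487)
t=4.800: state=(2.303, 3.237)
t=5.000: state=(2.417, 3.024)
t=5.200: state=(2.576, 2.849)
t=5.400: state=(2.778, 2.716)
t=5.600: state=(3.021, 2.627)
t=5.800: state=(3.302, 2.583)
t=6.000: state=(3.615, 2.590)
t=6.190: state=(3.930, 2.647)

(x, y) = (3.930, 2.647)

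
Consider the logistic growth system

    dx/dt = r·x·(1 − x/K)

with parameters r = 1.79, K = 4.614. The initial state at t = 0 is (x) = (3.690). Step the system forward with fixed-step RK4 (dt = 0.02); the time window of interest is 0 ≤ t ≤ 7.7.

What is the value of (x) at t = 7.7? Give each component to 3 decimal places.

t=0.000: state=(3.690)
step 1 (dt=0.02): k1=(1.323), k2=(1.308), k3=(1.309), k4=(1.294); state += dt/6·(k1+2k2+2k3+k4)
t=0.020: state=(3.716)
t=0.040: state=(3.742)
t=0.060: state=(3.767)
continuing one RK4 step at a time; state shown every 25 steps (Δt=0.5):
t=0.500: state=(4.186)
t=1.000: state=(4.429)
t=1.500: state=(4.537)
t=2.000: state=(4.582)
t=2.500: state=(4.601)
t=3.000: state=(4.609)
t=3.500: state=(4.612)
t=4.000: state=(4.613)
t=4.500: state=(4.614)
t=5.000: state=(4.614)
t=5.500: state=(4.614)
t=6.000: state=(4.614)
t=6.500: state=(4.614)
t=7.000: state=(4.614)
t=7.500: state=(4.614)
t=7.700: state=(4.614)

(x) = (4.614)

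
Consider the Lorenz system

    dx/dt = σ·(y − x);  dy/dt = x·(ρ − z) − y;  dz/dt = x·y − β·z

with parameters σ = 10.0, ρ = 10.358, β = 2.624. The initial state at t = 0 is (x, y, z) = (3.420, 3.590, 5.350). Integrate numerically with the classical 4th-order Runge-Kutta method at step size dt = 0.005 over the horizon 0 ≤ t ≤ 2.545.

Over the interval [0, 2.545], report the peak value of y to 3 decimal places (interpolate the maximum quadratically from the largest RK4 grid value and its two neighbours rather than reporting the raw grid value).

max y = 7.378

t=0.000: state=(3.420, 3.590, 5.350)
step 1 (dt=0.005): k1=(1.700, 13.537, -1.761), k2=(1.996, 13.540, -1.618), k3=(1.989, 13.542, -1.616), k4=(2.278, 13.547, -1.471); state += dt/6·(k1+2k2+2k3+k4)
t=0.005: state=(3.430, 3.658, 5.342)
t=0.010: state=(3.443, 3.725, 5.335)
t=0.015: state=(3.458, 3.793, 5.330)
continuing one RK4 step at a time; state shown every 20 steps (Δt=0.1):
t=0.100: state=(4.036, 4.988, 5.516)
t=0.200: state=(5.172, 6.419, 6.582)
t=0.300: state=(6.346, 7.333, 8.633)
t=0.400: state=(6.908, 6.956, 10.929)
t=0.500: state=(6.418, 5.462, 12.101)
t=0.600: state=(5.253, 4.019, 11.711)
t=0.700: state=(4.165, 3.288, 10.478)
t=0.800: state=(3.544, 3.177, 9.126)
t=0.900: state=(3.403, 3.470, 8.017)
t=1.000: state=(3.646, 4.051, 7.324)
t=1.100: state=(4.185, 4.841, 7.166)
t=1.200: state=(4.912, 5.678, 7.633)
t=1.300: state=(5.632, 6.255, 8.680)
t=1.400: state=(6.054, 6.233, 9.941)
t=1.500: state=(5.956, 5.595, 10.806)
t=1.600: state=(5.416, 4.758, 10.898)
t=1.700: state=(4.760, 4.157, 10.354)
t=1.800: state=(4.277, 3.932, 9.547)
t=1.900: state=(4.082, 4.035, 8.790)
t=2.000: state=(4.168, 4.376, 8.277)
t=2.100: state=(4.473, 4.859, 8.120)
t=2.200: state=(4.902, 5.353, 8.362)
t=2.300: state=(5.322, 5.683, 8.935)
t=2.400: state=(5.574, 5.697, 9.627)
t=2.500: state=(5.553, 5.392, 10.137)
t=2.545: state=(5.456, 5.193, 10.245)
largest grid value and its neighbours: y(0.320)=7.37636, y(0.325)=7.37819, y(0.330)=7.37625
parabola through these three points peaks at t≈0.325 with y≈7.37819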